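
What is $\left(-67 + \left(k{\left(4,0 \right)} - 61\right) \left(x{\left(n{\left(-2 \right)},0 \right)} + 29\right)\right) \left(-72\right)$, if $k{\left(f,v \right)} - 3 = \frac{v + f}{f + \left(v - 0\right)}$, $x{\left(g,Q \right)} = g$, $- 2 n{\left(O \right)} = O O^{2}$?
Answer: $140256$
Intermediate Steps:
$n{\left(O \right)} = - \frac{O^{3}}{2}$ ($n{\left(O \right)} = - \frac{O O^{2}}{2} = - \frac{O^{3}}{2}$)
$k{\left(f,v \right)} = 4$ ($k{\left(f,v \right)} = 3 + \frac{v + f}{f + \left(v - 0\right)} = 3 + \frac{f + v}{f + \left(v + 0\right)} = 3 + \frac{f + v}{f + v} = 3 + 1 = 4$)
$\left(-67 + \left(k{\left(4,0 \right)} - 61\right) \left(x{\left(n{\left(-2 \right)},0 \right)} + 29\right)\right) \left(-72\right) = \left(-67 + \left(4 - 61\right) \left(- \frac{\left(-2\right)^{3}}{2} + 29\right)\right) \left(-72\right) = \left(-67 - 57 \left(\left(- \frac{1}{2}\right) \left(-8\right) + 29\right)\right) \left(-72\right) = \left(-67 - 57 \left(4 + 29\right)\right) \left(-72\right) = \left(-67 - 1881\right) \left(-72\right) = \left(-1948\right) \left(-72\right) = 140256$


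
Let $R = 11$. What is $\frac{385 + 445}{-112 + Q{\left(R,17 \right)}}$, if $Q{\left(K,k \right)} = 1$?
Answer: $- \frac{830}{111} \approx -7.4775$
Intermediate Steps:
$\frac{385 + 445}{-112 + Q{\left(R,17 \right)}} = \frac{385 + 445}{-112 + 1} = \frac{830}{-111} = 830 \left(- \frac{1}{111}\right) = - \frac{830}{111}$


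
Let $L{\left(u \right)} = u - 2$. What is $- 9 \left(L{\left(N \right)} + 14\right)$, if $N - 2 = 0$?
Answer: $-126$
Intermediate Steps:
$N = 2$ ($N = 2 + 0 = 2$)
$L{\left(u \right)} = -2 + u$
$- 9 \left(L{\left(N \right)} + 14\right) = - 9 \left(\left(-2 + 2\right) + 14\right) = - 9 \left(0 + 14\right) = \left(-9\right) 14 = -126$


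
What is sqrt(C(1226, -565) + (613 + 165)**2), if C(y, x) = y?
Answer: 3*sqrt(67390) ≈ 778.79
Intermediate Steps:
sqrt(C(1226, -565) + (613 + 165)**2) = sqrt(1226 + (613 + 165)**2) = sqrt(1226 + 778**2) = sqrt(1226 + 605284) = sqrt(606510) = 3*sqrt(67390)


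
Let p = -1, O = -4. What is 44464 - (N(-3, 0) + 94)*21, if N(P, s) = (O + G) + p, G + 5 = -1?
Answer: 42721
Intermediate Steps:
G = -6 (G = -5 - 1 = -6)
N(P, s) = -11 (N(P, s) = (-4 - 6) - 1 = -10 - 1 = -11)
44464 - (N(-3, 0) + 94)*21 = 44464 - (-11 + 94)*21 = 44464 - 83*21 = 44464 - 1*1743 = 44464 - 1743 = 42721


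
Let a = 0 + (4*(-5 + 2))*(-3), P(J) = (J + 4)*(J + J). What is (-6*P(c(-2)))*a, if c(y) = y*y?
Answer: -13824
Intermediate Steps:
c(y) = y²
P(J) = 2*J*(4 + J) (P(J) = (4 + J)*(2*J) = 2*J*(4 + J))
a = 36 (a = 0 + (4*(-3))*(-3) = 0 - 12*(-3) = 0 + 36 = 36)
(-6*P(c(-2)))*a = -12*(-2)²*(4 + (-2)²)*36 = -12*4*(4 + 4)*36 = -12*4*8*36 = -6*64*36 = -384*36 = -13824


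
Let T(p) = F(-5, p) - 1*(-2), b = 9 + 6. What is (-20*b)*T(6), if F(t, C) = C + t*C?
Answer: 6600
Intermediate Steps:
F(t, C) = C + C*t
b = 15
T(p) = 2 - 4*p (T(p) = p*(1 - 5) - 1*(-2) = p*(-4) + 2 = -4*p + 2 = 2 - 4*p)
(-20*b)*T(6) = (-20*15)*(2 - 4*6) = -300*(2 - 24) = -300*(-22) = 6600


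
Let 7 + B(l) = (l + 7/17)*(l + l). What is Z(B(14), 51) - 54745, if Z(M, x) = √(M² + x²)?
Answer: -54745 + 39*√30370/17 ≈ -54345.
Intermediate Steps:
B(l) = -7 + 2*l*(7/17 + l) (B(l) = -7 + (l + 7/17)*(l + l) = -7 + (l + 7*(1/17))*(2*l) = -7 + (l + 7/17)*(2*l) = -7 + (7/17 + l)*(2*l) = -7 + 2*l*(7/17 + l))
Z(B(14), 51) - 54745 = √((-7 + 2*14² + (14/17)*14)² + 51²) - 54745 = √((-7 + 2*196 + 196/17)² + 2601) - 54745 = √((-7 + 392 + 196/17)² + 2601) - 54745 = √((6741/17)² + 2601) - 54745 = √(45441081/289 + 2601) - 54745 = √(46192770/289) - 54745 = 39*√30370/17 - 54745 = -54745 + 39*√30370/17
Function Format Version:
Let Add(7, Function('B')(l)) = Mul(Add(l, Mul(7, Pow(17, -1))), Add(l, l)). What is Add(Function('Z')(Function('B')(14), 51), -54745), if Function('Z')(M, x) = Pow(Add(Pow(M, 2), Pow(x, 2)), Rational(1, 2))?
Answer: Add(-54745, Mul(Rational(39, 17), Pow(30370, Rational(1, 2)))) ≈ -54345.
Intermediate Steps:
Function('B')(l) = Add(-7, Mul(2, l, Add(Rational(7, 17), l))) (Function('B')(l) = Add(-7, Mul(Add(l, Mul(7, Pow(17, -1))), Add(l, l))) = Add(-7, Mul(Add(l, Mul(7, Rational(1, 17))), Mul(2, l))) = Add(-7, Mul(Add(l, Rational(7, 17)), Mul(2, l))) = Add(-7, Mul(Add(Rational(7, 17), l), Mul(2, l))) = Add(-7, Mul(2, l, Add(Rational(7, 17), l))))
Add(Function('Z')(Function('B')(14), 51), -54745) = Add(Pow(Add(Pow(Add(-7, Mul(2, Pow(14, 2)), Mul(Rational(14, 17), 14)), 2), Pow(51, 2)), Rational(1, 2)), -54745) = Add(Pow(Add(Pow(Add(-7, Mul(2, 196), Rational(196, 17)), 2), 2601), Rational(1, 2)), -54745) = Add(Pow(Add(Pow(Add(-7, 392, Rational(196, 17)), 2), 2601), Rational(1, 2)), -54745) = Add(Pow(Add(Pow(Rational(6741, 17), 2), 2601), Rational(1, 2)), -54745) = Add(Pow(Add(Rational(45441081, 289), 2601), Rational(1, 2)), -54745) = Add(Pow(Rational(46192770, 289), Rational(1, 2)), -54745) = Add(Mul(Rational(39, 17), Pow(30370, Rational(1, 2))), -54745) = Add(-54745, Mul(Rational(39, 17), Pow(30370, Rational(1, 2))))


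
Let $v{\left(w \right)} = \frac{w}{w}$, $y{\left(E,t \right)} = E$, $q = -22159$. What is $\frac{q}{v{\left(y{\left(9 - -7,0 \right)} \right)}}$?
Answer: $-22159$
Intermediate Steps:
$v{\left(w \right)} = 1$
$\frac{q}{v{\left(y{\left(9 - -7,0 \right)} \right)}} = - \frac{22159}{1} = \left(-22159\right) 1 = -22159$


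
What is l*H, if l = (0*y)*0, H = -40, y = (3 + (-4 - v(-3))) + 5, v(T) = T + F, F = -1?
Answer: 0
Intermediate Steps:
v(T) = -1 + T (v(T) = T - 1 = -1 + T)
y = 8 (y = (3 + (-4 - (-1 - 3))) + 5 = (3 + (-4 - 1*(-4))) + 5 = (3 + (-4 + 4)) + 5 = (3 + 0) + 5 = 3 + 5 = 8)
l = 0 (l = (0*8)*0 = 0*0 = 0)
l*H = 0*(-40) = 0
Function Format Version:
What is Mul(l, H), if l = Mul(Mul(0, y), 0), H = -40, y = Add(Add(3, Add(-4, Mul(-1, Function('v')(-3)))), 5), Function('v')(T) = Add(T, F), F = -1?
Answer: 0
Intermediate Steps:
Function('v')(T) = Add(-1, T) (Function('v')(T) = Add(T, -1) = Add(-1, T))
y = 8 (y = Add(Add(3, Add(-4, Mul(-1, Add(-1, -3)))), 5) = Add(Add(3, Add(-4, Mul(-1, -4))), 5) = Add(Add(3, Add(-4, 4)), 5) = Add(Add(3, 0), 5) = Add(3, 5) = 8)
l = 0 (l = Mul(Mul(0, 8), 0) = Mul(0, 0) = 0)
Mul(l, H) = Mul(0, -40) = 0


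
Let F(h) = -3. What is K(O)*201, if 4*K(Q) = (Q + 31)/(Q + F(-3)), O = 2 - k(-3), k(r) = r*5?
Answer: 1206/7 ≈ 172.29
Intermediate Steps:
k(r) = 5*r
O = 17 (O = 2 - 5*(-3) = 2 - 1*(-15) = 2 + 15 = 17)
K(Q) = (31 + Q)/(4*(-3 + Q)) (K(Q) = ((Q + 31)/(Q - 3))/4 = ((31 + Q)/(-3 + Q))/4 = (31 + Q)/(4*(-3 + Q)))
K(O)*201 = ((31 + 17)/(4*(-3 + 17)))*201 = ((¼)*48/14)*201 = ((¼)*(1/14)*48)*201 = (6/7)*201 = 1206/7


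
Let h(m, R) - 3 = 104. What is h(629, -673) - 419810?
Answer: -419703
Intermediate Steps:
h(m, R) = 107 (h(m, R) = 3 + 104 = 107)
h(629, -673) - 419810 = 107 - 419810 = -419703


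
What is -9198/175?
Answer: -1314/25 ≈ -52.560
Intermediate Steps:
-9198/175 = -7*1314/175 = -1314/25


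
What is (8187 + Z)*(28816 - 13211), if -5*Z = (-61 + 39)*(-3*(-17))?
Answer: 131259897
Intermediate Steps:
Z = 1122/5 (Z = -(-61 + 39)*(-3*(-17))/5 = -(-22)*51/5 = -1/5*(-1122) = 1122/5 ≈ 224.40)
(8187 + Z)*(28816 - 13211) = (8187 + 1122/5)*(28816 - 13211) = (42057/5)*15605 = 131259897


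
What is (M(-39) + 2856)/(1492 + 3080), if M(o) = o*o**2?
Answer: -18821/1524 ≈ -12.350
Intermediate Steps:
M(o) = o**3
(M(-39) + 2856)/(1492 + 3080) = ((-39)**3 + 2856)/(1492 + 3080) = (-59319 + 2856)/4572 = -56463*1/4572 = -18821/1524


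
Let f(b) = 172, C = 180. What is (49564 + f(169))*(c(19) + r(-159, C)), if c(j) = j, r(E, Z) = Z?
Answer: 9897464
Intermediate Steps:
(49564 + f(169))*(c(19) + r(-159, C)) = (49564 + 172)*(19 + 180) = 49736*199 = 9897464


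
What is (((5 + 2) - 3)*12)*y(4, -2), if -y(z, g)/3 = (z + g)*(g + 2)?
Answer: 0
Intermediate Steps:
y(z, g) = -3*(2 + g)*(g + z) (y(z, g) = -3*(z + g)*(g + 2) = -3*(g + z)*(2 + g) = -3*(2 + g)*(g + z))
(((5 + 2) - 3)*12)*y(4, -2) = (((5 + 2) - 3)*12)*(-6*(-2) - 6*4 - 3*(-2)² - 3*(-2)*4) = ((7 - 3)*12)*(12 - 24 - 3*4 + 24) = (4*12)*(12 - 24 - 12 + 24) = 48*0 = 0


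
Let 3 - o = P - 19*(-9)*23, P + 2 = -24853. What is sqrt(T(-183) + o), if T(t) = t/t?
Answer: sqrt(20926) ≈ 144.66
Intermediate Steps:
T(t) = 1
P = -24855 (P = -2 - 24853 = -24855)
o = 20925 (o = 3 - (-24855 - 19*(-9)*23) = 3 - (-24855 + 171*23) = 3 - (-24855 + 3933) = 3 - 1*(-20922) = 3 + 20922 = 20925)
sqrt(T(-183) + o) = sqrt(1 + 20925) = sqrt(20926)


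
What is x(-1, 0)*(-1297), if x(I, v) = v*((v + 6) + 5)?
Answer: 0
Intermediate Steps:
x(I, v) = v*(11 + v) (x(I, v) = v*((6 + v) + 5) = v*(11 + v))
x(-1, 0)*(-1297) = (0*(11 + 0))*(-1297) = (0*11)*(-1297) = 0*(-1297) = 0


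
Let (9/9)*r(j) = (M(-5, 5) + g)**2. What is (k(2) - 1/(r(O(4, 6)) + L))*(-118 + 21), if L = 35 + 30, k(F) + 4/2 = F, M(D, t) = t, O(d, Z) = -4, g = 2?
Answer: 97/114 ≈ 0.85088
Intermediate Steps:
k(F) = -2 + F
r(j) = 49 (r(j) = (5 + 2)**2 = 7**2 = 49)
L = 65
(k(2) - 1/(r(O(4, 6)) + L))*(-118 + 21) = ((-2 + 2) - 1/(49 + 65))*(-118 + 21) = (0 - 1/114)*(-97) = -1/114*(-97) = 97/114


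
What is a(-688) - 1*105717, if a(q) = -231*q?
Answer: 53211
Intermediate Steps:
a(-688) - 1*105717 = -231*(-688) - 1*105717 = 158928 - 105717 = 53211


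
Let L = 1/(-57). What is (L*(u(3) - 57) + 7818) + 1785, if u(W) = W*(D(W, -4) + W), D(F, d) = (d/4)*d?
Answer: 182469/19 ≈ 9603.6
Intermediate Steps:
D(F, d) = d²/4 (D(F, d) = (d*(¼))*d = (d/4)*d = d²/4)
u(W) = W*(4 + W) (u(W) = W*((¼)*(-4)² + W) = W*((¼)*16 + W) = W*(4 + W))
L = -1/57 ≈ -0.017544
(L*(u(3) - 57) + 7818) + 1785 = (-(3*(4 + 3) - 57)/57 + 7818) + 1785 = (-(3*7 - 57)/57 + 7818) + 1785 = (-(21 - 57)/57 + 7818) + 1785 = (-1/57*(-36) + 7818) + 1785 = (12/19 + 7818) + 1785 = 148554/19 + 1785 = 182469/19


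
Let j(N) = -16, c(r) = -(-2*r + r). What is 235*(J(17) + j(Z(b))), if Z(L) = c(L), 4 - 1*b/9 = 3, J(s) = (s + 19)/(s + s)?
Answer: -59690/17 ≈ -3511.2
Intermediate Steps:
c(r) = r (c(r) = -(-1)*r = r)
J(s) = (19 + s)/(2*s) (J(s) = (19 + s)/((2*s)) = (19 + s)*(1/(2*s)) = (19 + s)/(2*s))
b = 9 (b = 36 - 9*3 = 36 - 27 = 9)
Z(L) = L
235*(J(17) + j(Z(b))) = 235*((½)*(19 + 17)/17 - 16) = 235*((½)*(1/17)*36 - 16) = 235*(18/17 - 16) = 235*(-254/17) = -59690/17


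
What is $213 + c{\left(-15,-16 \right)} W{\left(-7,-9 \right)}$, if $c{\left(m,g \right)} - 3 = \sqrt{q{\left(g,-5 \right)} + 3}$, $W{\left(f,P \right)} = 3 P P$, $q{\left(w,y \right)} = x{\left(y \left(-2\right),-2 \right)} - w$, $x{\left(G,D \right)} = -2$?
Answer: $942 + 243 \sqrt{17} \approx 1943.9$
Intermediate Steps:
$q{\left(w,y \right)} = -2 - w$
$W{\left(f,P \right)} = 3 P^{2}$
$c{\left(m,g \right)} = 3 + \sqrt{1 - g}$ ($c{\left(m,g \right)} = 3 + \sqrt{\left(-2 - g\right) + 3} = 3 + \sqrt{1 - g}$)
$213 + c{\left(-15,-16 \right)} W{\left(-7,-9 \right)} = 213 + \left(3 + \sqrt{1 - -16}\right) 3 \left(-9\right)^{2} = 213 + \left(3 + \sqrt{1 + 16}\right) 3 \cdot 81 = 213 + \left(3 + \sqrt{17}\right) 243 = 213 + \left(729 + 243 \sqrt{17}\right) = 942 + 243 \sqrt{17}$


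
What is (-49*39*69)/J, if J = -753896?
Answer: 10143/57992 ≈ 0.17490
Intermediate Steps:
(-49*39*69)/J = (-49*39*69)/(-753896) = -1911*69*(-1/753896) = -131859*(-1/753896) = 10143/57992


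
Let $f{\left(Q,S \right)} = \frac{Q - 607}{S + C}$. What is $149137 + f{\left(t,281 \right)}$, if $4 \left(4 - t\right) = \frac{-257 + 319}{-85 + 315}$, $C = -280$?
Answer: $\frac{68325609}{460} \approx 1.4853 \cdot 10^{5}$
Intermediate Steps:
$t = \frac{1809}{460}$ ($t = 4 - \frac{\left(-257 + 319\right) \frac{1}{-85 + 315}}{4} = 4 - \frac{62 \cdot \frac{1}{230}}{4} = 4 - \frac{31}{460} = \frac{1809}{460} \approx 3.9326$)
$f{\left(Q,S \right)} = \frac{-607 + Q}{-280 + S}$ ($f{\left(Q,S \right)} = \frac{Q - 607}{S - 280} = \frac{-607 + Q}{-280 + S}$)
$149137 + f{\left(t,281 \right)} = 149137 + \frac{-607 + \frac{1809}{460}}{-280 + 281} = 149137 + 1^{-1} \left(- \frac{277411}{460}\right) = 149137 + 1 \left(- \frac{277411}{460}\right) = 149137 - \frac{277411}{460} = \frac{68325609}{460}$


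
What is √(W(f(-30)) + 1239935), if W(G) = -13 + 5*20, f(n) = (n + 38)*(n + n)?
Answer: √1240022 ≈ 1113.6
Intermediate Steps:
f(n) = 2*n*(38 + n) (f(n) = (38 + n)*(2*n) = 2*n*(38 + n))
W(G) = 87 (W(G) = -13 + 100 = 87)
√(W(f(-30)) + 1239935) = √(87 + 1239935) = √1240022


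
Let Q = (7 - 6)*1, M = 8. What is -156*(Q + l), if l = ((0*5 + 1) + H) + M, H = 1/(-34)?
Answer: -26442/17 ≈ -1555.4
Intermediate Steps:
Q = 1 (Q = 1*1 = 1)
H = -1/34 ≈ -0.029412
l = 305/34 (l = ((0*5 + 1) - 1/34) + 8 = ((0 + 1) - 1/34) + 8 = (1 - 1/34) + 8 = 33/34 + 8 = 305/34 ≈ 8.9706)
-156*(Q + l) = -156*(1 + 305/34) = -156*339/34 = -26442/17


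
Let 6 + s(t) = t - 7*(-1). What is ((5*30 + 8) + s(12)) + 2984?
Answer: 3155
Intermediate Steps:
s(t) = 1 + t (s(t) = -6 + (t - 7*(-1)) = -6 + (t - 1*(-7)) = -6 + (t + 7) = -6 + (7 + t) = 1 + t)
((5*30 + 8) + s(12)) + 2984 = ((5*30 + 8) + (1 + 12)) + 2984 = ((150 + 8) + 13) + 2984 = (158 + 13) + 2984 = 171 + 2984 = 3155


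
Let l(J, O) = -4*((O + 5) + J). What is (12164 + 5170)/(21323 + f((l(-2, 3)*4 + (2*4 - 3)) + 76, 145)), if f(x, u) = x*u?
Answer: 8667/9574 ≈ 0.90526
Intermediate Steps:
l(J, O) = -20 - 4*J - 4*O (l(J, O) = -4*((5 + O) + J) = -4*(5 + J + O) = -20 - 4*J - 4*O)
f(x, u) = u*x
(12164 + 5170)/(21323 + f((l(-2, 3)*4 + (2*4 - 3)) + 76, 145)) = (12164 + 5170)/(21323 + 145*(((-20 - 4*(-2) - 4*3)*4 + (2*4 - 3)) + 76)) = 17334/(21323 + 145*(((-20 + 8 - 12)*4 + (8 - 3)) + 76)) = 17334/(21323 + 145*((-24*4 + 5) + 76)) = 17334/(21323 + 145*((-96 + 5) + 76)) = 17334/(21323 + 145*(-91 + 76)) = 17334/(21323 + 145*(-15)) = 17334/(21323 - 2175) = 17334/19148 = 17334*(1/19148) = 8667/9574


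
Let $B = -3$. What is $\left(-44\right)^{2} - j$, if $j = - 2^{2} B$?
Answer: $1924$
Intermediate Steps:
$j = 12$ ($j = - 2^{2} \left(-3\right) = \left(-1\right) 4 \left(-3\right) = \left(-4\right) \left(-3\right) = 12$)
$\left(-44\right)^{2} - j = \left(-44\right)^{2} - 12 = 1936 - 12 = 1924$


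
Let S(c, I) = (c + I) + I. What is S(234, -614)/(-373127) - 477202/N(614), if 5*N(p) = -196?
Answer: 445142474047/36566446 ≈ 12174.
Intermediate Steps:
N(p) = -196/5 (N(p) = (⅕)*(-196) = -196/5)
S(c, I) = c + 2*I (S(c, I) = (I + c) + I = c + 2*I)
S(234, -614)/(-373127) - 477202/N(614) = (234 + 2*(-614))/(-373127) - 477202/(-196/5) = (234 - 1228)*(-1/373127) - 477202*(-5/196) = -994*(-1/373127) + 1193005/98 = 994/373127 + 1193005/98 = 445142474047/36566446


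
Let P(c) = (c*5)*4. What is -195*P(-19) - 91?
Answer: 74009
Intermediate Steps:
P(c) = 20*c (P(c) = (5*c)*4 = 20*c)
-195*P(-19) - 91 = -3900*(-19) - 91 = -195*(-380) - 91 = 74100 - 91 = 74009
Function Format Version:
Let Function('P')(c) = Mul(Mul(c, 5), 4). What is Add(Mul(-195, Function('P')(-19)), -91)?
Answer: 74009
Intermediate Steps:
Function('P')(c) = Mul(20, c) (Function('P')(c) = Mul(Mul(5, c), 4) = Mul(20, c))
Add(Mul(-195, Function('P')(-19)), -91) = Add(Mul(-195, Mul(20, -19)), -91) = Add(Mul(-195, -380), -91) = Add(74100, -91) = 74009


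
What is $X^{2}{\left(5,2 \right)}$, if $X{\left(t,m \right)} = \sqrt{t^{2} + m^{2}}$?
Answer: $29$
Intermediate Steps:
$X{\left(t,m \right)} = \sqrt{m^{2} + t^{2}}$
$X^{2}{\left(5,2 \right)} = \left(\sqrt{2^{2} + 5^{2}}\right)^{2} = \left(\sqrt{4 + 25}\right)^{2} = \left(\sqrt{29}\right)^{2} = 29$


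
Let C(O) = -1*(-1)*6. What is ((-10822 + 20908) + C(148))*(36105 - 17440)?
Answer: 188367180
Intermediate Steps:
C(O) = 6 (C(O) = 1*6 = 6)
((-10822 + 20908) + C(148))*(36105 - 17440) = ((-10822 + 20908) + 6)*(36105 - 17440) = (10086 + 6)*18665 = 10092*18665 = 188367180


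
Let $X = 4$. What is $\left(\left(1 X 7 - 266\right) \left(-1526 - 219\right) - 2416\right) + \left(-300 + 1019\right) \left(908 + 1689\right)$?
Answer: $2280137$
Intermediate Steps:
$\left(\left(1 X 7 - 266\right) \left(-1526 - 219\right) - 2416\right) + \left(-300 + 1019\right) \left(908 + 1689\right) = \left(\left(1 \cdot 4 \cdot 7 - 266\right) \left(-1526 - 219\right) - 2416\right) + \left(-300 + 1019\right) \left(908 + 1689\right) = \left(\left(4 \cdot 7 - 266\right) \left(-1745\right) - 2416\right) + 719 \cdot 2597 = \left(\left(28 - 266\right) \left(-1745\right) - 2416\right) + 1867243 = \left(\left(-238\right) \left(-1745\right) - 2416\right) + 1867243 = \left(415310 - 2416\right) + 1867243 = 412894 + 1867243 = 2280137$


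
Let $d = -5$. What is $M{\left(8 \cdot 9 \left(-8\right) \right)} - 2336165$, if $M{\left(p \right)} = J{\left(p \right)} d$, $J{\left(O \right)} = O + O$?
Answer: $-2330405$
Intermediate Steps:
$J{\left(O \right)} = 2 O$
$M{\left(p \right)} = - 10 p$ ($M{\left(p \right)} = 2 p \left(-5\right) = - 10 p$)
$M{\left(8 \cdot 9 \left(-8\right) \right)} - 2336165 = - 10 \cdot 8 \cdot 9 \left(-8\right) - 2336165 = - 10 \cdot 72 \left(-8\right) - 2336165 = \left(-10\right) \left(-576\right) - 2336165 = 5760 - 2336165 = -2330405$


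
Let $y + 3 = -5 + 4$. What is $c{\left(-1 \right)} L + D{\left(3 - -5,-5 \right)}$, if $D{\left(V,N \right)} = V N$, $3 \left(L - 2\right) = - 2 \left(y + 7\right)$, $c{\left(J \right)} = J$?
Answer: $-40$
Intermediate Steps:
$y = -4$ ($y = -3 + \left(-5 + 4\right) = -3 - 1 = -4$)
$L = 0$ ($L = 2 + \frac{\left(-2\right) \left(-4 + 7\right)}{3} = 2 + \frac{\left(-2\right) 3}{3} = 2 + \frac{1}{3} \left(-6\right) = 2 - 2 = 0$)
$D{\left(V,N \right)} = N V$
$c{\left(-1 \right)} L + D{\left(3 - -5,-5 \right)} = \left(-1\right) 0 - 5 \left(3 - -5\right) = 0 - 5 \left(3 + 5\right) = 0 - 40 = -40$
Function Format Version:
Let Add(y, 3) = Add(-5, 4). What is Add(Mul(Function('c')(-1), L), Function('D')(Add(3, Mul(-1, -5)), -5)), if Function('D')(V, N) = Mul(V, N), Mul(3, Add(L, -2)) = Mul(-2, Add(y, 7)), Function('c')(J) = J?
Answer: -40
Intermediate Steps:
y = -4 (y = Add(-3, Add(-5, 4)) = Add(-3, -1) = -4)
L = 0 (L = Add(2, Mul(Rational(1, 3), Mul(-2, Add(-4, 7)))) = Add(2, Mul(Rational(1, 3), Mul(-2, 3))) = Add(2, Mul(Rational(1, 3), -6)) = Add(2, -2) = 0)
Function('D')(V, N) = Mul(N, V)
Add(Mul(Function('c')(-1), L), Function('D')(Add(3, Mul(-1, -5)), -5)) = Add(Mul(-1, 0), Mul(-5, Add(3, Mul(-1, -5)))) = Add(0, Mul(-5, Add(3, 5))) = Add(0, Mul(-5, 8)) = Add(0, -40) = -40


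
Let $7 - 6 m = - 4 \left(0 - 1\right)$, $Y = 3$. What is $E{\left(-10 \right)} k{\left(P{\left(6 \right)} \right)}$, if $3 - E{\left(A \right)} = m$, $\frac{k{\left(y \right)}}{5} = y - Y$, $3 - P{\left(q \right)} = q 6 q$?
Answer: $-2700$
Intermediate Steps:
$P{\left(q \right)} = 3 - 6 q^{2}$ ($P{\left(q \right)} = 3 - q 6 q = 3 - 6 q q = 3 - 6 q^{2}$)
$k{\left(y \right)} = -15 + 5 y$ ($k{\left(y \right)} = 5 \left(y - 3\right) = 5 \left(-3 + y\right) = -15 + 5 y$)
$m = \frac{1}{2}$ ($m = \frac{7}{6} - \frac{\left(-4\right) \left(0 - 1\right)}{6} = \frac{7}{6} - \frac{\left(-4\right) \left(-1\right)}{6} = \frac{7}{6} - \frac{2}{3} = \frac{1}{2} \approx 0.5$)
$E{\left(A \right)} = \frac{5}{2}$ ($E{\left(A \right)} = 3 - \frac{1}{2} = \frac{5}{2}$)
$E{\left(-10 \right)} k{\left(P{\left(6 \right)} \right)} = \frac{5 \left(-15 + 5 \left(3 - 6 \cdot 6^{2}\right)\right)}{2} = \frac{5 \left(-15 + 5 \left(3 - 216\right)\right)}{2} = \frac{5 \left(-15 + 5 \left(-213\right)\right)}{2} = \frac{5 \left(-15 - 1065\right)}{2} = \frac{5}{2} \left(-1080\right) = -2700$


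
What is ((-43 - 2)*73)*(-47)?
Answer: 154395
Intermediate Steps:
((-43 - 2)*73)*(-47) = -45*73*(-47) = -3285*(-47) = 154395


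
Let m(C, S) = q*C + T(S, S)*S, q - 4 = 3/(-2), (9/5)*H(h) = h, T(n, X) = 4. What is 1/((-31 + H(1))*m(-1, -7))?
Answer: 9/8357 ≈ 0.0010769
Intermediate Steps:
H(h) = 5*h/9
q = 5/2 (q = 4 + 3/(-2) = 4 + 3*(-½) = 4 - 3/2 = 5/2 ≈ 2.5000)
m(C, S) = 4*S + 5*C/2 (m(C, S) = 5*C/2 + 4*S = 4*S + 5*C/2)
1/((-31 + H(1))*m(-1, -7)) = 1/((-31 + (5/9)*1)*(4*(-7) + (5/2)*(-1))) = 1/((-31 + 5/9)*(-28 - 5/2)) = 1/(-274/9*(-61/2)) = 1/(8357/9) = 9/8357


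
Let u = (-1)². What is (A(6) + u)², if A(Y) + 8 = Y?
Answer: 1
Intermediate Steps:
A(Y) = -8 + Y
u = 1
(A(6) + u)² = ((-8 + 6) + 1)² = (-2 + 1)² = (-1)² = 1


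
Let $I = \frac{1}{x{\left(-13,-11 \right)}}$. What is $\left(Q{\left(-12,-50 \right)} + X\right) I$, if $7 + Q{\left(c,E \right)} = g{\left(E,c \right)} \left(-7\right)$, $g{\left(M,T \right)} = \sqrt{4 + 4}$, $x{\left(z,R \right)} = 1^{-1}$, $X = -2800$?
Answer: $-2807 - 14 \sqrt{2} \approx -2826.8$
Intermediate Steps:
$x{\left(z,R \right)} = 1$
$I = 1$ ($I = 1^{-1} = 1$)
$g{\left(M,T \right)} = 2 \sqrt{2}$ ($g{\left(M,T \right)} = \sqrt{8} = 2 \sqrt{2}$)
$Q{\left(c,E \right)} = -7 - 14 \sqrt{2}$ ($Q{\left(c,E \right)} = -7 + 2 \sqrt{2} \left(-7\right) = -7 - 14 \sqrt{2}$)
$\left(Q{\left(-12,-50 \right)} + X\right) I = \left(\left(-7 - 14 \sqrt{2}\right) - 2800\right) 1 = \left(-2807 - 14 \sqrt{2}\right) 1 = -2807 - 14 \sqrt{2}$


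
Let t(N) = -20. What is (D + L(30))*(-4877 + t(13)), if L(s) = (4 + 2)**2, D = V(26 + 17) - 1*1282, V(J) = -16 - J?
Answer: 6390585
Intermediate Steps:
D = -1341 (D = (-16 - (26 + 17)) - 1*1282 = (-16 - 1*43) - 1282 = (-16 - 43) - 1282 = -59 - 1282 = -1341)
L(s) = 36 (L(s) = 6**2 = 36)
(D + L(30))*(-4877 + t(13)) = (-1341 + 36)*(-4877 - 20) = -1305*(-4897) = 6390585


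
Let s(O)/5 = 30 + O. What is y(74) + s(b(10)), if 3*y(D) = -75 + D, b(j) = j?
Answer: 599/3 ≈ 199.67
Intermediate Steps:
s(O) = 150 + 5*O (s(O) = 5*(30 + O) = 150 + 5*O)
y(D) = -25 + D/3 (y(D) = (-75 + D)/3 = -25 + D/3)
y(74) + s(b(10)) = (-25 + (⅓)*74) + (150 + 5*10) = (-25 + 74/3) + (150 + 50) = -⅓ + 200 = 599/3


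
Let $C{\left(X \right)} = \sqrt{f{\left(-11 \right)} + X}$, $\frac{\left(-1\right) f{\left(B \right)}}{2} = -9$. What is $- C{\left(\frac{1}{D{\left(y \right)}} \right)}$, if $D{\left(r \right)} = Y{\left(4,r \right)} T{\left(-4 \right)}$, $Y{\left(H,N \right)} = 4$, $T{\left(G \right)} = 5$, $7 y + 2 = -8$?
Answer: $- \frac{19 \sqrt{5}}{10} \approx -4.2485$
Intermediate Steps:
$y = - \frac{10}{7}$ ($y = - \frac{2}{7} + \frac{1}{7} \left(-8\right) = - \frac{2}{7} - \frac{8}{7} = - \frac{10}{7} \approx -1.4286$)
$f{\left(B \right)} = 18$ ($f{\left(B \right)} = \left(-2\right) \left(-9\right) = 18$)
$D{\left(r \right)} = 20$ ($D{\left(r \right)} = 4 \cdot 5 = 20$)
$C{\left(X \right)} = \sqrt{18 + X}$
$- C{\left(\frac{1}{D{\left(y \right)}} \right)} = - \sqrt{18 + \frac{1}{20}} = - \sqrt{\frac{361}{20}} = - \frac{19 \sqrt{5}}{10}$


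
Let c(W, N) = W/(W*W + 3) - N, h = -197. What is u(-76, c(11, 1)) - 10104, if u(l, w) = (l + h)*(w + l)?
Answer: 1350705/124 ≈ 10893.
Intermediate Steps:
c(W, N) = -N + W/(3 + W²) (c(W, N) = W/(W² + 3) - N = W/(3 + W²) - N = -N + W/(3 + W²))
u(l, w) = (-197 + l)*(l + w) (u(l, w) = (l - 197)*(w + l) = (-197 + l)*(l + w))
u(-76, c(11, 1)) - 10104 = ((-76)² - 197*(-76) - 197*(11 - 3*1 - 1*1*11²)/(3 + 11²) - 76*(11 - 3*1 - 1*1*11²)/(3 + 11²)) - 10104 = (5776 + 14972 - 197*(11 - 3 - 1*1*121)/(3 + 121) - 76*(11 - 3 - 1*1*121)/(3 + 121)) - 10104 = (5776 + 14972 - 197*(11 - 3 - 121)/124 - 76*(11 - 3 - 121)/124) - 10104 = (5776 + 14972 - 197*(-113)/124 - 19*(-113)/31) - 10104 = (5776 + 14972 - 197*(-113/124) - 76*(-113/124)) - 10104 = (5776 + 14972 + 22261/124 + 2147/31) - 10104 = 2603601/124 - 10104 = 1350705/124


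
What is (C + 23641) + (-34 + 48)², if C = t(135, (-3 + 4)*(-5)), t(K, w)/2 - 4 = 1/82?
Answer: 977646/41 ≈ 23845.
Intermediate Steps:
t(K, w) = 329/41 (t(K, w) = 8 + 2/82 = 8 + 2*(1/82) = 8 + 1/41 = 329/41)
C = 329/41 ≈ 8.0244
(C + 23641) + (-34 + 48)² = (329/41 + 23641) + (-34 + 48)² = 969610/41 + 14² = 969610/41 + 196 = 977646/41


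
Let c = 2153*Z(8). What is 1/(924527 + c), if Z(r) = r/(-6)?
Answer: 3/2764969 ≈ 1.0850e-6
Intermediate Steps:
Z(r) = -r/6 (Z(r) = r*(-1/6) = -r/6)
c = -8612/3 (c = 2153*(-1/6*8) = 2153*(-4/3) = -8612/3 ≈ -2870.7)
1/(924527 + c) = 1/(924527 - 8612/3) = 1/(2764969/3) = 3/2764969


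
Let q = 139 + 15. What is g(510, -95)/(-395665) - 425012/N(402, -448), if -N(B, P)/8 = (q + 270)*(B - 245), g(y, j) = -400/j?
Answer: 159752124155/200173570672 ≈ 0.79807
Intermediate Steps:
q = 154
N(B, P) = 831040 - 3392*B (N(B, P) = -8*(154 + 270)*(B - 245) = -3392*(-245 + B) = -8*(-103880 + 424*B) = 831040 - 3392*B)
g(510, -95)/(-395665) - 425012/N(402, -448) = -400/(-95)/(-395665) - 425012/(831040 - 3392*402) = -400*(-1/95)*(-1/395665) - 425012/(831040 - 1363584) = (80/19)*(-1/395665) - 425012/(-532544) = -16/1503527 - 425012*(-1/532544) = -16/1503527 + 106253/133136 = 159752124155/200173570672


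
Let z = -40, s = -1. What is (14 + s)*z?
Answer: -520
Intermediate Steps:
(14 + s)*z = (14 - 1)*(-40) = 13*(-40) = -520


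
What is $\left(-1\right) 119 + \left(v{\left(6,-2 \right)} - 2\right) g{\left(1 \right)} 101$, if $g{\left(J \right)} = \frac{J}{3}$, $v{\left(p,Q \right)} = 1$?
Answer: $- \frac{458}{3} \approx -152.67$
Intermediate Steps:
$g{\left(J \right)} = \frac{J}{3}$ ($g{\left(J \right)} = J \frac{1}{3} = \frac{J}{3}$)
$\left(-1\right) 119 + \left(v{\left(6,-2 \right)} - 2\right) g{\left(1 \right)} 101 = \left(-1\right) 119 + \left(1 - 2\right) \frac{1}{3} \cdot 1 \cdot 101 = -119 + \left(-1\right) \frac{1}{3} \cdot 101 = -119 - \frac{101}{3} = - \frac{458}{3}$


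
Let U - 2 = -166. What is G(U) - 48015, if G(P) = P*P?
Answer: -21119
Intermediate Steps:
U = -164 (U = 2 - 166 = -164)
G(P) = P²
G(U) - 48015 = (-164)² - 48015 = 26896 - 48015 = -21119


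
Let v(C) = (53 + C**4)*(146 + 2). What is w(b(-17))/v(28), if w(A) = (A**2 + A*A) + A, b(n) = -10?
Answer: 95/45488466 ≈ 2.0884e-6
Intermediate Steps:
w(A) = A + 2*A**2 (w(A) = (A**2 + A**2) + A = 2*A**2 + A = A + 2*A**2)
v(C) = 7844 + 148*C**4 (v(C) = (53 + C**4)*148 = 7844 + 148*C**4)
w(b(-17))/v(28) = (-10*(1 + 2*(-10)))/(7844 + 148*28**4) = (-10*(1 - 20))/(7844 + 148*614656) = (-10*(-19))/(7844 + 90969088) = 190/90976932 = 190*(1/90976932) = 95/45488466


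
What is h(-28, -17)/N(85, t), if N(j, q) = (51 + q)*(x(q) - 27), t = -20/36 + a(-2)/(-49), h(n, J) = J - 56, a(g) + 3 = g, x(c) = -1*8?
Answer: 4599/111455 ≈ 0.041263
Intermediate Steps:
x(c) = -8
a(g) = -3 + g
h(n, J) = -56 + J
t = -200/441 (t = -20/36 + (-3 - 2)/(-49) = -20*1/36 - 5*(-1/49) = -5/9 + 5/49 = -200/441 ≈ -0.45351)
N(j, q) = -1785 - 35*q (N(j, q) = (51 + q)*(-8 - 27) = (51 + q)*(-35) = -1785 - 35*q)
h(-28, -17)/N(85, t) = (-56 - 17)/(-1785 - 35*(-200/441)) = -73/(-1785 + 1000/63) = -73/(-111455/63) = -73*(-63/111455) = 4599/111455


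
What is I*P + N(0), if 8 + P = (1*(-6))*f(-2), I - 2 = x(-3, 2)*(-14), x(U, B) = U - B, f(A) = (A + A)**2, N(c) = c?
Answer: -7488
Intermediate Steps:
f(A) = 4*A**2 (f(A) = (2*A)**2 = 4*A**2)
I = 72 (I = 2 + (-3 - 1*2)*(-14) = 2 + (-3 - 2)*(-14) = 2 - 5*(-14) = 2 + 70 = 72)
P = -104 (P = -8 + (1*(-6))*(4*(-2)**2) = -8 - 24*4 = -8 - 6*16 = -8 - 96 = -104)
I*P + N(0) = 72*(-104) + 0 = -7488 + 0 = -7488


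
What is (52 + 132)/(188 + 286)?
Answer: 92/237 ≈ 0.38819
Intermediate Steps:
(52 + 132)/(188 + 286) = 184/474 = 184*(1/474) = 92/237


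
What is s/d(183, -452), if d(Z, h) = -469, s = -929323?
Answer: 929323/469 ≈ 1981.5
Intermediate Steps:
s/d(183, -452) = -929323/(-469) = -929323*(-1/469) = 929323/469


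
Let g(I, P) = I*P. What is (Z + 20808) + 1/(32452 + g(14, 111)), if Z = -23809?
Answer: -102052005/34006 ≈ -3001.0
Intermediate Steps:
(Z + 20808) + 1/(32452 + g(14, 111)) = (-23809 + 20808) + 1/(32452 + 14*111) = -3001 + 1/(32452 + 1554) = -3001 + 1/34006 = -102052005/34006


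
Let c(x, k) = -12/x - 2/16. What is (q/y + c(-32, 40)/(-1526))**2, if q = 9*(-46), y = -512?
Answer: 24935252281/38153027584 ≈ 0.65356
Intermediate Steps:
q = -414
c(x, k) = -1/8 - 12/x (c(x, k) = -12/x - 2*1/16 = -12/x - 1/8 = -1/8 - 12/x)
(q/y + c(-32, 40)/(-1526))**2 = (-414/(-512) + ((1/8)*(-96 - 1*(-32))/(-32))/(-1526))**2 = (-414*(-1/512) + ((1/8)*(-1/32)*(-96 + 32))*(-1/1526))**2 = (207/256 + ((1/8)*(-1/32)*(-64))*(-1/1526))**2 = (207/256 + (1/4)*(-1/1526))**2 = (207/256 - 1/6104)**2 = (157909/195328)**2 = 24935252281/38153027584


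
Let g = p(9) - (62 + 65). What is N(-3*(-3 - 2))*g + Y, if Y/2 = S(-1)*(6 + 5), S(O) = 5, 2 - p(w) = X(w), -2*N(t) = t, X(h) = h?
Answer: 1115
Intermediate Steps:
N(t) = -t/2
p(w) = 2 - w
g = -134 (g = (2 - 1*9) - (62 + 65) = (2 - 9) - 1*127 = -7 - 127 = -134)
Y = 110 (Y = 2*(5*(6 + 5)) = 2*(5*11) = 2*55 = 110)
N(-3*(-3 - 2))*g + Y = -(-3)*(-3 - 2)/2*(-134) + 110 = -(-3)*(-5)/2*(-134) + 110 = -½*15*(-134) + 110 = -15/2*(-134) + 110 = 1005 + 110 = 1115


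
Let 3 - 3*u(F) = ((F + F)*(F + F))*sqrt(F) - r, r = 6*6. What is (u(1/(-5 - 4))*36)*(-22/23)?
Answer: -10296/23 + 352*I/1863 ≈ -447.65 + 0.18894*I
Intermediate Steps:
r = 36
u(F) = 13 - 4*F**(5/2)/3 (u(F) = 1 - (((F + F)*(F + F))*sqrt(F) - 1*36)/3 = 1 - (((2*F)*(2*F))*sqrt(F) - 36)/3 = 1 - ((4*F**2)*sqrt(F) - 36)/3 = 1 - (4*F**(5/2) - 36)/3 = 1 - (-36 + 4*F**(5/2))/3 = 1 + (12 - 4*F**(5/2)/3) = 13 - 4*F**(5/2)/3)
(u(1/(-5 - 4))*36)*(-22/23) = ((13 - 4*I/243/3)*36)*(-22/23) = ((13 - 4*I/243/3)*36)*(-22*1/23) = ((13 - 4*I/729)*36)*(-22/23) = (468 - 16*I/81)*(-22/23) = -10296/23 + 352*I/1863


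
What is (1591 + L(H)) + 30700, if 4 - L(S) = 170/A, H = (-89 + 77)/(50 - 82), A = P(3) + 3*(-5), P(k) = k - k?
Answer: 96919/3 ≈ 32306.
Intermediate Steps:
P(k) = 0
A = -15 (A = 0 + 3*(-5) = 0 - 15 = -15)
H = 3/8 (H = -12/(-32) = -12*(-1/32) = 3/8 ≈ 0.37500)
L(S) = 46/3 (L(S) = 4 - 170/(-15) = 4 - 170*(-1)/15 = 4 - 1*(-34/3) = 4 + 34/3 = 46/3)
(1591 + L(H)) + 30700 = (1591 + 46/3) + 30700 = 4819/3 + 30700 = 96919/3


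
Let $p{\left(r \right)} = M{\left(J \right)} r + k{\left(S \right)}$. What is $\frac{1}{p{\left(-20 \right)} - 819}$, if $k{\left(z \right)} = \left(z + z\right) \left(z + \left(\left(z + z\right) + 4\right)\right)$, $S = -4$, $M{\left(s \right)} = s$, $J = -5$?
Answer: $- \frac{1}{655} \approx -0.0015267$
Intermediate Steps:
$k{\left(z \right)} = 2 z \left(4 + 3 z\right)$ ($k{\left(z \right)} = 2 z \left(z + \left(2 z + 4\right)\right) = 2 z \left(z + \left(4 + 2 z\right)\right) = 2 z \left(4 + 3 z\right)$)
$p{\left(r \right)} = 64 - 5 r$ ($p{\left(r \right)} = - 5 r + 2 \left(-4\right) \left(4 + 3 \left(-4\right)\right) = - 5 r + 2 \left(-4\right) \left(4 - 12\right) = - 5 r + 2 \left(-4\right) \left(-8\right) = - 5 r + 64 = 64 - 5 r$)
$\frac{1}{p{\left(-20 \right)} - 819} = \frac{1}{\left(64 - -100\right) - 819} = \frac{1}{\left(64 + 100\right) - 819} = \frac{1}{164 - 819} = \frac{1}{-655} = - \frac{1}{655}$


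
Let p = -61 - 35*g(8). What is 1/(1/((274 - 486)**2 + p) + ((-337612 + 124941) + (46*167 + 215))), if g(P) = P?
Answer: -44603/9133534721 ≈ -4.8834e-6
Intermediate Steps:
p = -341 (p = -61 - 35*8 = -61 - 280 = -341)
1/(1/((274 - 486)**2 + p) + ((-337612 + 124941) + (46*167 + 215))) = 1/(1/((274 - 486)**2 - 341) + ((-337612 + 124941) + (46*167 + 215))) = 1/(1/((-212)**2 - 341) + (-212671 + (7682 + 215))) = 1/(1/(44944 - 341) + (-212671 + 7897)) = 1/(1/44603 - 204774) = 1/(-9133534721/44603) = -44603/9133534721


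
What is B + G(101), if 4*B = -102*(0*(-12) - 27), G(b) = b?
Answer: 1579/2 ≈ 789.50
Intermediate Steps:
B = 1377/2 (B = (-102*(0*(-12) - 27))/4 = (-102*(0 - 27))/4 = (-102*(-27))/4 = (¼)*2754 = 1377/2 ≈ 688.50)
B + G(101) = 1377/2 + 101 = 1579/2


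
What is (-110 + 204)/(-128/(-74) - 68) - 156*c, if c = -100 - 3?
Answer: 19697629/1226 ≈ 16067.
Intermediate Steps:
c = -103
(-110 + 204)/(-128/(-74) - 68) - 156*c = (-110 + 204)/(-128/(-74) - 68) - 156*(-103) = 94/(-128*(-1/74) - 68) + 16068 = 94/(64/37 - 68) + 16068 = 94/(-2452/37) + 16068 = 94*(-37/2452) + 16068 = -1739/1226 + 16068 = 19697629/1226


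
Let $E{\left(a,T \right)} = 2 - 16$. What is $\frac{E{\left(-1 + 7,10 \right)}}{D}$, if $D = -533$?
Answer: $\frac{14}{533} \approx 0.026266$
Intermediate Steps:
$E{\left(a,T \right)} = -14$ ($E{\left(a,T \right)} = 2 - 16 = -14$)
$\frac{E{\left(-1 + 7,10 \right)}}{D} = - \frac{14}{-533} = \left(-14\right) \left(- \frac{1}{533}\right) = \frac{14}{533}$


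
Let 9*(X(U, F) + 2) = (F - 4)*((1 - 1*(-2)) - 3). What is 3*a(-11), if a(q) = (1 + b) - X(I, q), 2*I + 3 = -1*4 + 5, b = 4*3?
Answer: 45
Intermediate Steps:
b = 12
I = -1 (I = -3/2 + (-1*4 + 5)/2 = -3/2 + (-4 + 5)/2 = -3/2 + (1/2)*1 = -3/2 + 1/2 = -1)
X(U, F) = -2 (X(U, F) = -2 + ((F - 4)*((1 - 1*(-2)) - 3))/9 = -2 + ((-4 + F)*((1 + 2) - 3))/9 = -2 + ((-4 + F)*(3 - 3))/9 = -2 + ((-4 + F)*0)/9 = -2 + (1/9)*0 = -2 + 0 = -2)
a(q) = 15 (a(q) = (1 + 12) - 1*(-2) = 13 + 2 = 15)
3*a(-11) = 3*15 = 45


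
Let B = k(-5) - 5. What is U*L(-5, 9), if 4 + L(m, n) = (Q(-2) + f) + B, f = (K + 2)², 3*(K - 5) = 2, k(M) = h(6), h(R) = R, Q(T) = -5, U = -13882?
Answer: -6344074/9 ≈ -7.0490e+5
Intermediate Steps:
k(M) = 6
K = 17/3 (K = 5 + (⅓)*2 = 5 + ⅔ = 17/3 ≈ 5.6667)
f = 529/9 (f = (17/3 + 2)² = (23/3)² = 529/9 ≈ 58.778)
B = 1 (B = 6 - 5 = 1)
L(m, n) = 457/9 (L(m, n) = -4 + ((-5 + 529/9) + 1) = -4 + (484/9 + 1) = -4 + 493/9 = 457/9)
U*L(-5, 9) = -13882*457/9 = -6344074/9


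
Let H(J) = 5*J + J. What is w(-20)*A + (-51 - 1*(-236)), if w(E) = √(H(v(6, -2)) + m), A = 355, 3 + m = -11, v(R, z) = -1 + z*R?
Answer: 185 + 710*I*√23 ≈ 185.0 + 3405.0*I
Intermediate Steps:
v(R, z) = -1 + R*z
m = -14 (m = -3 - 11 = -14)
H(J) = 6*J
w(E) = 2*I*√23 (w(E) = √(6*(-1 + 6*(-2)) - 14) = √(6*(-1 - 12) - 14) = √(6*(-13) - 14) = √(-78 - 14) = √(-92) = 2*I*√23)
w(-20)*A + (-51 - 1*(-236)) = (2*I*√23)*355 + (-51 - 1*(-236)) = 710*I*√23 + (-51 + 236) = 710*I*√23 + 185 = 185 + 710*I*√23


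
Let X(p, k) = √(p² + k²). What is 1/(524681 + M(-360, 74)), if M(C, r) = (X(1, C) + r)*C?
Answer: 498041/231248548081 + 360*√129601/231248548081 ≈ 2.7141e-6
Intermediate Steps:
X(p, k) = √(k² + p²)
M(C, r) = C*(r + √(1 + C²)) (M(C, r) = (√(C² + 1²) + r)*C = (√(C² + 1) + r)*C = (√(1 + C²) + r)*C = (r + √(1 + C²))*C = C*(r + √(1 + C²)))
1/(524681 + M(-360, 74)) = 1/(524681 - 360*(74 + √(1 + (-360)²))) = 1/(524681 - 360*(74 + √(1 + 129600))) = 1/(524681 - 360*(74 + √129601)) = 1/(524681 + (-26640 - 360*√129601)) = 1/(498041 - 360*√129601)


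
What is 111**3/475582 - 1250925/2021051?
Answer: 2169134586831/961175476682 ≈ 2.2568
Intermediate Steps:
111**3/475582 - 1250925/2021051 = 1367631*(1/475582) - 1250925*1/2021051 = 1367631/475582 - 1250925/2021051 = 2169134586831/961175476682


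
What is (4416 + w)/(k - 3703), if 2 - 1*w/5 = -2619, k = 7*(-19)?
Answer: -2503/548 ≈ -4.5675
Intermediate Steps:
k = -133
w = 13105 (w = 10 - 5*(-2619) = 10 + 13095 = 13105)
(4416 + w)/(k - 3703) = (4416 + 13105)/(-133 - 3703) = 17521/(-3836) = 17521*(-1/3836) = -2503/548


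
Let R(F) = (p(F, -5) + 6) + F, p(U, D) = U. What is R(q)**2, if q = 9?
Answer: 576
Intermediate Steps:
R(F) = 6 + 2*F (R(F) = (F + 6) + F = (6 + F) + F = 6 + 2*F)
R(q)**2 = (6 + 2*9)**2 = (6 + 18)**2 = 24**2 = 576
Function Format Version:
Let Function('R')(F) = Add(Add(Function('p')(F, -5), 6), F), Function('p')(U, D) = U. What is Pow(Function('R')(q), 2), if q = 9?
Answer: 576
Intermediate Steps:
Function('R')(F) = Add(6, Mul(2, F)) (Function('R')(F) = Add(Add(F, 6), F) = Add(Add(6, F), F) = Add(6, Mul(2, F)))
Pow(Function('R')(q), 2) = Pow(Add(6, Mul(2, 9)), 2) = Pow(Add(6, 18), 2) = Pow(24, 2) = 576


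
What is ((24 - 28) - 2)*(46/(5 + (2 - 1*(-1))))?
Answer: -69/2 ≈ -34.500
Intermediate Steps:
((24 - 28) - 2)*(46/(5 + (2 - 1*(-1)))) = (-4 - 2)*(46/(5 + (2 + 1))) = -6*46/(5 + 3) = -6*46/8 = -3*46/4 = -6*23/4 = -69/2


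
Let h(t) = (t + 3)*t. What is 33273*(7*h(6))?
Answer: 12577194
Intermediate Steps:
h(t) = t*(3 + t) (h(t) = (3 + t)*t = t*(3 + t))
33273*(7*h(6)) = 33273*(7*(6*(3 + 6))) = 33273*(7*(6*9)) = 33273*(7*54) = 33273*378 = 12577194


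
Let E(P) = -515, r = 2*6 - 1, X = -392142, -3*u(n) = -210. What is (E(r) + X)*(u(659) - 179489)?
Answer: 70450126283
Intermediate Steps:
u(n) = 70 (u(n) = -1/3*(-210) = 70)
r = 11 (r = 12 - 1 = 11)
(E(r) + X)*(u(659) - 179489) = (-515 - 392142)*(70 - 179489) = -392657*(-179419) = 70450126283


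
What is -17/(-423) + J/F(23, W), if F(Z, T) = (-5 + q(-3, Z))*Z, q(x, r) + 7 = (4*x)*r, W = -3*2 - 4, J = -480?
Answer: 1096/9729 ≈ 0.11265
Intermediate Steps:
W = -10 (W = -6 - 4 = -10)
q(x, r) = -7 + 4*r*x (q(x, r) = -7 + (4*x)*r = -7 + 4*r*x)
F(Z, T) = Z*(-12 - 12*Z) (F(Z, T) = (-5 + (-7 + 4*Z*(-3)))*Z = (-5 + (-7 - 12*Z))*Z = (-12 - 12*Z)*Z = Z*(-12 - 12*Z))
-17/(-423) + J/F(23, W) = -17/(-423) - 480*1/(276*(-1 - 1*23)) = -17*(-1/423) - 480*1/(276*(-1 - 23)) = 17/423 - 480/(12*23*(-24)) = 17/423 - 480/(-6624) = 17/423 - 480*(-1/6624) = 17/423 + 5/69 = 1096/9729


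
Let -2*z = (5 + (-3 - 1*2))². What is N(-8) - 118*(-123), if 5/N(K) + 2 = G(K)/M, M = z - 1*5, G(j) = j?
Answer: 29003/2 ≈ 14502.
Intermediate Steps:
z = 0 (z = -(5 + (-3 - 1*2))²/2 = -(5 + (-3 - 2))²/2 = -(5 - 5)²/2 = -½*0² = -½*0 = 0)
M = -5 (M = 0 - 1*5 = 0 - 5 = -5)
N(K) = 5/(-2 - K/5) (N(K) = 5/(-2 + K/(-5)) = 5/(-2 + K*(-⅕)) = 5/(-2 - K/5))
N(-8) - 118*(-123) = -25/(10 - 8) - 118*(-123) = -25/2 + 14514 = 29003/2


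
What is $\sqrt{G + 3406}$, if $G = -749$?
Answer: $\sqrt{2657} \approx 51.546$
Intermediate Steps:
$\sqrt{G + 3406} = \sqrt{-749 + 3406} = \sqrt{2657}$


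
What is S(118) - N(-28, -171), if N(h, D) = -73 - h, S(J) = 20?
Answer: 65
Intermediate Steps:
S(118) - N(-28, -171) = 20 - (-73 - 1*(-28)) = 20 - (-73 + 28) = 20 - 1*(-45) = 20 + 45 = 65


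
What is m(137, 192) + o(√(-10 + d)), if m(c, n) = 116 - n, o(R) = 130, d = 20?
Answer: 54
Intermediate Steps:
m(137, 192) + o(√(-10 + d)) = (116 - 1*192) + 130 = (116 - 192) + 130 = -76 + 130 = 54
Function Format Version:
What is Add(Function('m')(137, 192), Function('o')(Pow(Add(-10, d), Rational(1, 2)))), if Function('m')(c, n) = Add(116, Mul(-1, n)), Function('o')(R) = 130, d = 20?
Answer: 54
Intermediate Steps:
Add(Function('m')(137, 192), Function('o')(Pow(Add(-10, d), Rational(1, 2)))) = Add(Add(116, Mul(-1, 192)), 130) = Add(Add(116, -192), 130) = Add(-76, 130) = 54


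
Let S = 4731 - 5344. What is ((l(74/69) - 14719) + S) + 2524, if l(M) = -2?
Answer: -12810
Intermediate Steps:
S = -613
((l(74/69) - 14719) + S) + 2524 = ((-2 - 14719) - 613) + 2524 = (-14721 - 613) + 2524 = -15334 + 2524 = -12810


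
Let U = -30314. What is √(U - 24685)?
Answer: 9*I*√679 ≈ 234.52*I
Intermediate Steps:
√(U - 24685) = √(-30314 - 24685) = √(-54999) = 9*I*√679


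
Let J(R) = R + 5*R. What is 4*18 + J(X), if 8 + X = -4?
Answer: 0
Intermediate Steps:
X = -12 (X = -8 - 4 = -12)
J(R) = 6*R
4*18 + J(X) = 4*18 + 6*(-12) = 72 - 72 = 0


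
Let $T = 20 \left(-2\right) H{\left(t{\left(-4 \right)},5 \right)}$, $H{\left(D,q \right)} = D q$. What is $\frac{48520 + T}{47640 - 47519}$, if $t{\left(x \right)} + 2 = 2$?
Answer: $\frac{48520}{121} \approx 400.99$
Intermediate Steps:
$t{\left(x \right)} = 0$ ($t{\left(x \right)} = -2 + 2 = 0$)
$T = 0$ ($T = 20 \left(-2\right) 0 \cdot 5 = \left(-40\right) 0 = 0$)
$\frac{48520 + T}{47640 - 47519} = \frac{48520 + 0}{47640 - 47519} = \frac{48520}{121}$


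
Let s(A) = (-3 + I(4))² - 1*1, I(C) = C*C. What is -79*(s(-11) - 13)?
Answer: -12245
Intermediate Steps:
I(C) = C²
s(A) = 168 (s(A) = (-3 + 4²)² - 1*1 = (-3 + 16)² - 1 = 13² - 1 = 169 - 1 = 168)
-79*(s(-11) - 13) = -79*(168 - 13) = -79*155 = -12245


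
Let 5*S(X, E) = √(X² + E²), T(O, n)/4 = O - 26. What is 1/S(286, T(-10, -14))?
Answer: 5*√25633/51266 ≈ 0.015615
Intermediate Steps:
T(O, n) = -104 + 4*O (T(O, n) = 4*(O - 26) = 4*(-26 + O) = -104 + 4*O)
S(X, E) = √(E² + X²)/5 (S(X, E) = √(X² + E²)/5 = √(E² + X²)/5)
1/S(286, T(-10, -14)) = 1/(√((-104 + 4*(-10))² + 286²)/5) = 1/(√((-104 - 40)² + 81796)/5) = 1/(√((-144)² + 81796)/5) = 1/(√(20736 + 81796)/5) = 1/(√102532/5) = 1/((2*√25633)/5) = 1/(2*√25633/5) = 5*√25633/51266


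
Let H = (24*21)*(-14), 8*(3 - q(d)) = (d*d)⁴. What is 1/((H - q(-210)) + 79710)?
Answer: 1/472785742012572651 ≈ 2.1151e-18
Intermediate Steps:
q(d) = 3 - d⁸/8
H = -7056 (H = 504*(-14) = -7056)
1/((H - q(-210)) + 79710) = 1/((-7056 - (3 - ⅛*(-210)⁸)) + 79710) = 1/((-7056 - (3 - ⅛*3782285936100000000)) + 79710) = 1/((-7056 - (3 - 472785742012500000)) + 79710) = 1/((-7056 - 1*(-472785742012499997)) + 79710) = 1/((-7056 + 472785742012499997) + 79710) = 1/(472785742012492941 + 79710) = 1/472785742012572651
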